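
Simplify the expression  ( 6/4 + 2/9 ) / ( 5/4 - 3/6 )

62/27

Numerator: 6/4 + 2/9 = 31/18
Denominator: 5/4 - 3/6 = 3/4
Divide: (31/18) · (4/3) = 62/27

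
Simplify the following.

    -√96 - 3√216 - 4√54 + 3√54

-25*√6

√96 = 4*√6; 3√216 = 18*√6; 4√54 = 12*√6; 3√54 = 9*√6
Combine: (-4 - 18 - 12 + 9)·√6 = -25*√6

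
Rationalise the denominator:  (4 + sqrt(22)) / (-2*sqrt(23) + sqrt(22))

Multiply numerator and denominator by sqrt(22) + 2*sqrt(23).
Denominator becomes -70; numerator becomes 4*sqrt(22) + 22 + 8*sqrt(23) + 2*sqrt(506).

(-sqrt(506) - 4*sqrt(23) - 11 - 2*sqrt(22))/35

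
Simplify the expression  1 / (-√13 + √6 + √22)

(-15*√13 - 3*√22 + 29*√6 + 4*√429)/303

Group as (√6 + √22) - √13; multiply by (√6 + √22) + √13, then rationalise the remaining surd.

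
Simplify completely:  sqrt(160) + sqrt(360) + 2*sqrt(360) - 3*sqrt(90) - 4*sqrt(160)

sqrt(160) = 4*sqrt(10); sqrt(360) = 6*sqrt(10); 2*sqrt(360) = 12*sqrt(10); 3*sqrt(90) = 9*sqrt(10); 4*sqrt(160) = 16*sqrt(10)
Combine: (4 + 6 + 12 - 9 - 16)·sqrt(10) = -3*sqrt(10)

-3*sqrt(10)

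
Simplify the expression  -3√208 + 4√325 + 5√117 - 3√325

8*√13

3√208 = 12*√13; 4√325 = 20*√13; 5√117 = 15*√13; 3√325 = 15*√13
Combine: (-12 + 20 + 15 - 15)·√13 = 8*√13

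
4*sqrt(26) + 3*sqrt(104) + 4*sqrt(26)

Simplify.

4*sqrt(26) = 4*sqrt(26); 3*sqrt(104) = 6*sqrt(26); 4*sqrt(26) = 4*sqrt(26)
Combine: (4 + 6 + 4)·sqrt(26) = 14*sqrt(26)

14*sqrt(26)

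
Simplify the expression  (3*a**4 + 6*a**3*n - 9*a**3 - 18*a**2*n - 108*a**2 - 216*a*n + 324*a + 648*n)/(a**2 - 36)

3*a**2 + 6*a*n - 9*a - 18*n

Factor: 3*a**4 + 6*a**3*n - 9*a**3 - 18*a**2*n - 108*a**2 - 216*a*n + 324*a + 648*n = 3*(a + 6)*(a + 2*n)*(a - 6)*(a - 3);  a**2 - 36 = (a - 6)*(a + 6)
Cancel the common factors (a - 6), (a + 6).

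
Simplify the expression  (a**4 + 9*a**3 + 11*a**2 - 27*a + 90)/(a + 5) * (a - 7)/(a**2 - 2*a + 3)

a**2 - a - 42

Factor: a**4 + 9*a**3 + 11*a**2 - 27*a + 90 = (a**2 - 2*a + 3)*(a + 6)*(a + 5)
Cancel the common factors (a**2 - 2*a + 3), (a + 5).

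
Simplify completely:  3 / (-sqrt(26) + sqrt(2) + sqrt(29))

Group as (sqrt(2) + sqrt(29)) - sqrt(26); multiply by (sqrt(2) + sqrt(29)) + sqrt(26), then rationalise the remaining surd.

(-5*sqrt(26) - sqrt(29) + 53*sqrt(2) + 4*sqrt(377))/69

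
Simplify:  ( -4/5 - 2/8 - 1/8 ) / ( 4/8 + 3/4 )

Numerator: -4/5 - 2/8 - 1/8 = -47/40
Denominator: 4/8 + 3/4 = 5/4
Divide: (-47/40) · (4/5) = -47/50

-47/50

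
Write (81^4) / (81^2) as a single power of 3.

81^4 = 3^16; 81^2 = 3^8
Combine exponents: 3^8

3^8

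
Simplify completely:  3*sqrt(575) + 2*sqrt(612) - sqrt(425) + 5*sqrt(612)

15*sqrt(23) + 37*sqrt(17)

3*sqrt(575) = 15*sqrt(23); 2*sqrt(612) = 12*sqrt(17); sqrt(425) = 5*sqrt(17); 5*sqrt(612) = 30*sqrt(17)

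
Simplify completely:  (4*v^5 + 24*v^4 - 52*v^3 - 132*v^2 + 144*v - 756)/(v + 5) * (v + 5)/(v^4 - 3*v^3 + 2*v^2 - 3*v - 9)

Factor: 4*v^5 + 24*v^4 - 52*v^3 - 132*v^2 + 144*v - 756 = 4*(v^2 - v + 3)*(v + 3)*(v + 7)*(v - 3);  v^4 - 3*v^3 + 2*v^2 - 3*v - 9 = (v^2 - v + 3)*(v - 3)*(v + 1)
Cancel the common factors (v^2 - v + 3), (v - 3), (v + 5).

(4*v^2 + 40*v + 84)/(v + 1)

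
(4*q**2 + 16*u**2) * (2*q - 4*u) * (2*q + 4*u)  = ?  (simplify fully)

16*q**4 - 256*u**4

Telescope via difference of squares: ((2*q)+(4*u))((2*q)-(4*u)) = 4*q**2 - 16*u**2, then repeat with the next factor.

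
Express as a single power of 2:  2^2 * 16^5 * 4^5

2^32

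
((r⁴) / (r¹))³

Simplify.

r⁹

Inside the bracket: r³
Raise to the power 3: r⁹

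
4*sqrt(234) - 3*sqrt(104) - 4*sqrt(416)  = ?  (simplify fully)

4*sqrt(234) = 12*sqrt(26); 3*sqrt(104) = 6*sqrt(26); 4*sqrt(416) = 16*sqrt(26)
Combine: (12 - 6 - 16)·sqrt(26) = -10*sqrt(26)

-10*sqrt(26)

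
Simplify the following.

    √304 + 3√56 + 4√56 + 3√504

√304 = 4*√19; 3√56 = 6*√14; 4√56 = 8*√14; 3√504 = 18*√14

4*√19 + 32*√14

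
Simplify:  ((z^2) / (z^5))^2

z^(-6)

Inside the bracket: (z^-3)
Raise to the power 2: (z^-6)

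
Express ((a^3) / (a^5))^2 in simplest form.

a^(-4)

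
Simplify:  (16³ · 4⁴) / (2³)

16³ = 2^12; 4⁴ = 2^8; 2³ = 2^3
Combine exponents: 2^17

2^17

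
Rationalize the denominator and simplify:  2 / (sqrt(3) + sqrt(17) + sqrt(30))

(-3*sqrt(170) - 5*sqrt(30) + 8*sqrt(17) + 22*sqrt(3))/26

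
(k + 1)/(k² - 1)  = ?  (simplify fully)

1/(k - 1)

Factor: k² - 1 = (k - 1)·(k + 1)
Cancel the common factor (k + 1).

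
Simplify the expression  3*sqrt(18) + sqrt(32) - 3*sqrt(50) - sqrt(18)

3*sqrt(18) = 9*sqrt(2); sqrt(32) = 4*sqrt(2); 3*sqrt(50) = 15*sqrt(2); sqrt(18) = 3*sqrt(2)
Combine: (9 + 4 - 15 - 3)·sqrt(2) = -5*sqrt(2)

-5*sqrt(2)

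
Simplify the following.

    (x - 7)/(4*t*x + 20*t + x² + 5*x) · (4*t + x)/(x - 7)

Factor: 4*t*x + 20*t + x² + 5*x = (4*t + x)·(x + 5)
Cancel the common factors (x - 7), (4*t + x).

1/(x + 5)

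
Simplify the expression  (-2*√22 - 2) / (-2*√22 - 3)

Multiply numerator and denominator by -3 + 2*√22.
Denominator becomes -79; numerator becomes -82 + 2*√22.

(-2*√22 + 82)/79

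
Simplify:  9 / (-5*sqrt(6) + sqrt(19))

(-45*sqrt(6) - 9*sqrt(19))/131

Multiply numerator and denominator by sqrt(19) + 5*sqrt(6).
Denominator becomes -131; numerator becomes 9*sqrt(19) + 45*sqrt(6).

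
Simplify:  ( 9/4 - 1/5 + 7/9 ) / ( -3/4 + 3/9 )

-509/75

Numerator: 9/4 - 1/5 + 7/9 = 509/180
Denominator: -3/4 + 3/9 = -5/12
Divide: (509/180) · (-12/5) = -509/75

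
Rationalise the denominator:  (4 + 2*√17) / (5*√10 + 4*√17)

(-5*√170 - 10*√10 + 8*√17 + 68)/11

Multiply numerator and denominator by -5*√10 + 4*√17.
Denominator becomes 22; numerator becomes -10*√170 - 20*√10 + 16*√17 + 136.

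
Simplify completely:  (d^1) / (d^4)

Quotient: (d^-3)

d^(-3)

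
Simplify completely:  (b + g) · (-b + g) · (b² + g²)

Telescope via difference of squares: (g+b)(g-b) = -b² + g², then repeat with the next factor.

-b⁴ + g⁴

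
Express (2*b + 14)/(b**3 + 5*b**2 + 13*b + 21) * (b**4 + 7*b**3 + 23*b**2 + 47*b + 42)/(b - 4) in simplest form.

Factor: 2*b + 14 = 2*(b + 7);  b**3 + 5*b**2 + 13*b + 21 = (b + 3)*(b**2 + 2*b + 7);  b**4 + 7*b**3 + 23*b**2 + 47*b + 42 = (b**2 + 2*b + 7)*(b + 3)*(b + 2)
Cancel the common factors (b**2 + 2*b + 7), (b + 3).

(2*b**2 + 18*b + 28)/(b - 4)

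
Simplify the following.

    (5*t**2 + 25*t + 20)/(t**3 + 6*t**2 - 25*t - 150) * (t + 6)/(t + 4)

(5*t + 5)/(t**2 - 25)

Factor: 5*t**2 + 25*t + 20 = 5*(t + 4)*(t + 1);  t**3 + 6*t**2 - 25*t - 150 = (t - 5)*(t + 5)*(t + 6)
Cancel the common factors (t + 6), (t + 4).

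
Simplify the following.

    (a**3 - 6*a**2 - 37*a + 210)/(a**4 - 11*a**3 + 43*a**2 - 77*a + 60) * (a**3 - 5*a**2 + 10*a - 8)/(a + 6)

(a**2 - 9*a + 14)/(a - 3)

Factor: a**3 - 6*a**2 - 37*a + 210 = (a + 6)*(a - 7)*(a - 5);  a**4 - 11*a**3 + 43*a**2 - 77*a + 60 = (a - 3)*(a**2 - 3*a + 4)*(a - 5);  a**3 - 5*a**2 + 10*a - 8 = (a - 2)*(a**2 - 3*a + 4)
Cancel the common factors (a**2 - 3*a + 4), (a - 5), (a + 6).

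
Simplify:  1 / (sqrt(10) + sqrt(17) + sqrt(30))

Group as (sqrt(10) + sqrt(17)) + sqrt(30); multiply by (sqrt(10) + sqrt(17)) - sqrt(30), then rationalise the remaining surd.

(-20*sqrt(51) - 3*sqrt(30) + 23*sqrt(17) + 37*sqrt(10))/671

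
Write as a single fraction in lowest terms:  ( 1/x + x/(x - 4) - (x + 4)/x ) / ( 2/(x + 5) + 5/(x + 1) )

(x³ + 18*x² + 77*x + 60)/(7*x³ - x² - 108*x)

Numerator: 1/x + x/(x - 4) - (x + 4)/x = (x + 12)/(x² - 4*x)
Denominator: 2/(x + 5) + 5/(x + 1) = (7*x + 27)/(x² + 6*x + 5)
Divide: ((x + 12)/(x² - 4*x)) · ((x² + 6*x + 5)/(7*x + 27)) = (x³ + 18*x² + 77*x + 60)/(7*x³ - x² - 108*x)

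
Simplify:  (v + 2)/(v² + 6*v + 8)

1/(v + 4)

Factor: v² + 6*v + 8 = (v + 2)·(v + 4)
Cancel the common factor (v + 2).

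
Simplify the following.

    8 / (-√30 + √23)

Multiply numerator and denominator by √23 + √30.
Denominator becomes -7; numerator becomes 8*√23 + 8*√30.

(-8*√30 - 8*√23)/7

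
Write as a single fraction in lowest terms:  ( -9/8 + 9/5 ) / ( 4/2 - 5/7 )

Numerator: -9/8 + 9/5 = 27/40
Denominator: 4/2 - 5/7 = 9/7
Divide: (27/40) · (7/9) = 21/40

21/40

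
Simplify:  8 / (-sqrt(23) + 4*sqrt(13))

Multiply numerator and denominator by sqrt(23) + 4*sqrt(13).
Denominator becomes 185; numerator becomes 8*sqrt(23) + 32*sqrt(13).

(8*sqrt(23) + 32*sqrt(13))/185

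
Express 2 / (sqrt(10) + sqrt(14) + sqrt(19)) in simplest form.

(-8*sqrt(665) + 10*sqrt(19) + 30*sqrt(14) + 46*sqrt(10))/535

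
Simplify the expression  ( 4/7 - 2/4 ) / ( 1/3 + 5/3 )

1/28

Numerator: 4/7 - 2/4 = 1/14
Denominator: 1/3 + 5/3 = 2
Divide: (1/14) · (1/2) = 1/28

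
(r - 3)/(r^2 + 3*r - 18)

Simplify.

1/(r + 6)

Factor: r^2 + 3*r - 18 = (r - 3)*(r + 6)
Cancel the common factor (r - 3).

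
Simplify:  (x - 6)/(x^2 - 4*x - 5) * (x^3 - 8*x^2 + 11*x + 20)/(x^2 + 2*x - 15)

(x^2 - 10*x + 24)/(x^2 + 2*x - 15)

Factor: x^2 - 4*x - 5 = (x - 5)*(x + 1);  x^3 - 8*x^2 + 11*x + 20 = (x - 5)*(x + 1)*(x - 4);  x^2 + 2*x - 15 = (x - 3)*(x + 5)
Cancel the common factors (x + 1), (x - 5).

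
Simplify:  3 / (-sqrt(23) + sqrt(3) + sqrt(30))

Group as (sqrt(3) + sqrt(30)) - sqrt(23); multiply by (sqrt(3) + sqrt(30)) + sqrt(23), then rationalise the remaining surd.

(-15*sqrt(23) - 6*sqrt(30) + 75*sqrt(3) + 9*sqrt(230))/130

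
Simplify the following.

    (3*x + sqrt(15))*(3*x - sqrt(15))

9*x**2 - 15

Product of conjugates: (P+Q)(P-Q) = P**2 - Q**2.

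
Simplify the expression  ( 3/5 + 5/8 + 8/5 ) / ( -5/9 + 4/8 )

-1017/20

Numerator: 3/5 + 5/8 + 8/5 = 113/40
Denominator: -5/9 + 4/8 = -1/18
Divide: (113/40) · (-18) = -1017/20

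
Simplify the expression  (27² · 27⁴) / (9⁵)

27² = 3^6; 27⁴ = 3^12; 9⁵ = 3^10
Combine exponents: 3^8

3^8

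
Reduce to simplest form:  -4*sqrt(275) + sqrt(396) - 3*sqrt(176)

4*sqrt(275) = 20*sqrt(11); sqrt(396) = 6*sqrt(11); 3*sqrt(176) = 12*sqrt(11)
Combine: (-20 + 6 - 12)·sqrt(11) = -26*sqrt(11)

-26*sqrt(11)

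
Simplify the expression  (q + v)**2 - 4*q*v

Expand the square and combine the 4*q*v term.

(q - v)**2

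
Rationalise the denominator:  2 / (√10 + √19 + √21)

Group as (√10 + √19) + √21; multiply by (√10 + √19) - √21, then rationalise the remaining surd.

(-√3990 + 4*√21 + 6*√19 + 15*√10)/174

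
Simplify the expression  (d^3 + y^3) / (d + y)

d^3 + y^3 = (d + y)(d^2 - d*y + y^2).

d^2 - d*y + y^2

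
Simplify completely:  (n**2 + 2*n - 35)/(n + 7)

n - 5

Factor: n**2 + 2*n - 35 = (n - 5)*(n + 7)
Cancel the common factor (n + 7).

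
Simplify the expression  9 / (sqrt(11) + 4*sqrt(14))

Multiply numerator and denominator by -4*sqrt(14) + sqrt(11).
Denominator becomes -213; numerator becomes -36*sqrt(14) + 9*sqrt(11).

(-3*sqrt(11) + 12*sqrt(14))/71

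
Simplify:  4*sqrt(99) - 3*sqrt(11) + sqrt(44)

11*sqrt(11)

4*sqrt(99) = 12*sqrt(11); 3*sqrt(11) = 3*sqrt(11); sqrt(44) = 2*sqrt(11)
Combine: (12 - 3 + 2)·sqrt(11) = 11*sqrt(11)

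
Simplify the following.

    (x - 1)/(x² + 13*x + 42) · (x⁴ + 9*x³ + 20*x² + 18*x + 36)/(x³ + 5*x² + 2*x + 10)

(x² + 2*x - 3)/(x² + 12*x + 35)

Factor: x² + 13*x + 42 = (x + 7)·(x + 6);  x⁴ + 9*x³ + 20*x² + 18*x + 36 = (x + 6)·(x + 3)·(x² + 2);  x³ + 5*x² + 2*x + 10 = (x² + 2)·(x + 5)
Cancel the common factors (x² + 2), (x + 6).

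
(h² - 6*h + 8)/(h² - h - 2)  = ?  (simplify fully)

(h - 4)/(h + 1)

Factor: h² - 6*h + 8 = (h - 2)·(h - 4);  h² - h - 2 = (h - 2)·(h + 1)
Cancel the common factor (h - 2).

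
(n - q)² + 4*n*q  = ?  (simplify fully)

After expansion: n² + 2*n*q + q² — a perfect-square trinomial.

(n + q)²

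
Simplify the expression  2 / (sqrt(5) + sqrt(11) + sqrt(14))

(-sqrt(770) + sqrt(14) + 4*sqrt(11) + 10*sqrt(5))/54

Group as (sqrt(5) + sqrt(14)) + sqrt(11); multiply by (sqrt(5) + sqrt(14)) - sqrt(11), then rationalise the remaining surd.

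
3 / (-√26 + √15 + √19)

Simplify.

Group as (√15 + √19) - √26; multiply by (√15 + √19) + √26, then rationalise the remaining surd.

(-12*√26 + 33*√19 + 45*√15 + 3*√7410)/538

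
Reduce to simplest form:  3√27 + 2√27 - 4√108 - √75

-14*√3

3√27 = 9*√3; 2√27 = 6*√3; 4√108 = 24*√3; √75 = 5*√3
Combine: (9 + 6 - 24 - 5)·√3 = -14*√3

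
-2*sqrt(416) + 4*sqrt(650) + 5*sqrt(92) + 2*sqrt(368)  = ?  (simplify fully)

2*sqrt(416) = 8*sqrt(26); 4*sqrt(650) = 20*sqrt(26); 5*sqrt(92) = 10*sqrt(23); 2*sqrt(368) = 8*sqrt(23)

12*sqrt(26) + 18*sqrt(23)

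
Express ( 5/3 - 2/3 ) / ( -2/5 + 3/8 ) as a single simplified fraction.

-40

Numerator: 5/3 - 2/3 = 1
Denominator: -2/5 + 3/8 = -1/40
Divide: (1) · (-40) = -40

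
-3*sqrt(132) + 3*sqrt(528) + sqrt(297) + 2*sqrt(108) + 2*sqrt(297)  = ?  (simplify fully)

12*sqrt(3) + 15*sqrt(33)

3*sqrt(132) = 6*sqrt(33); 3*sqrt(528) = 12*sqrt(33); sqrt(297) = 3*sqrt(33); 2*sqrt(108) = 12*sqrt(3); 2*sqrt(297) = 6*sqrt(33)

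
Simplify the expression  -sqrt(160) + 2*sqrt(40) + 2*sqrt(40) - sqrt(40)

2*sqrt(10)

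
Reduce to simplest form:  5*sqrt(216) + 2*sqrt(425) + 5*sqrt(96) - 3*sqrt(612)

5*sqrt(216) = 30*sqrt(6); 2*sqrt(425) = 10*sqrt(17); 5*sqrt(96) = 20*sqrt(6); 3*sqrt(612) = 18*sqrt(17)

-8*sqrt(17) + 50*sqrt(6)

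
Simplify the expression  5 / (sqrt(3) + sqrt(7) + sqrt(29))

Group as (sqrt(3) + sqrt(7)) + sqrt(29); multiply by (sqrt(3) + sqrt(7)) - sqrt(29), then rationalise the remaining surd.

(-125*sqrt(7) - 165*sqrt(3) + 10*sqrt(609) + 95*sqrt(29))/277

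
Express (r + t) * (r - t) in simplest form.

r^2 - t^2

(r+t)(r-t) = r^2 - t^2.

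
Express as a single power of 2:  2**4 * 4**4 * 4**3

2**18

2**4 = 2**4; 4**4 = 2**8; 4**3 = 2**6
Combine exponents: 2**18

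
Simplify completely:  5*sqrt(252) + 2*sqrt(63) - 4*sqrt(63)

5*sqrt(252) = 30*sqrt(7); 2*sqrt(63) = 6*sqrt(7); 4*sqrt(63) = 12*sqrt(7)
Combine: (30 + 6 - 12)·sqrt(7) = 24*sqrt(7)

24*sqrt(7)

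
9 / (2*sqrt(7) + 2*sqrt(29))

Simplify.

(-9*sqrt(7) + 9*sqrt(29))/44

Multiply numerator and denominator by -2*sqrt(29) + 2*sqrt(7).
Denominator becomes -88; numerator becomes -18*sqrt(29) + 18*sqrt(7).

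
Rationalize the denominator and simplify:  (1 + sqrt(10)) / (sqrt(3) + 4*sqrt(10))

Multiply numerator and denominator by -sqrt(3) + 4*sqrt(10).
Denominator becomes 157; numerator becomes -sqrt(30) - sqrt(3) + 4*sqrt(10) + 40.

(-sqrt(30) - sqrt(3) + 4*sqrt(10) + 40)/157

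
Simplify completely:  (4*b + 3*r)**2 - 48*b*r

After expansion: 16*b**2 - 24*b*r + 9*r**2 — a perfect-square trinomial.

(4*b - 3*r)**2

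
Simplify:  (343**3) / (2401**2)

7**1

343**3 = 7**9; 2401**2 = 7**8
Combine exponents: 7**1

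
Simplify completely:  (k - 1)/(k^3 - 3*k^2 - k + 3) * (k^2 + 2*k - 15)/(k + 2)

(k + 5)/(k^2 + 3*k + 2)

Factor: k^3 - 3*k^2 - k + 3 = (k + 1)*(k - 1)*(k - 3);  k^2 + 2*k - 15 = (k - 3)*(k + 5)
Cancel the common factors (k - 1), (k - 3).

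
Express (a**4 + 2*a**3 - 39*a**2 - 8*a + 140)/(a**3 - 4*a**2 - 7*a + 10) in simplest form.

Factor: a**4 + 2*a**3 - 39*a**2 - 8*a + 140 = (a - 5)*(a + 7)*(a + 2)*(a - 2);  a**3 - 4*a**2 - 7*a + 10 = (a + 2)*(a - 5)*(a - 1)
Cancel the common factors (a + 2), (a - 5).

(a**2 + 5*a - 14)/(a - 1)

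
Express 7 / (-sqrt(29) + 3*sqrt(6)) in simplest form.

Multiply numerator and denominator by sqrt(29) + 3*sqrt(6).
Denominator becomes 25; numerator becomes 7*sqrt(29) + 21*sqrt(6).

(7*sqrt(29) + 21*sqrt(6))/25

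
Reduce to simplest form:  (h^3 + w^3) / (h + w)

h^3 + w^3 = (h + w)(h^2 - h*w + w^2).

h^2 - h*w + w^2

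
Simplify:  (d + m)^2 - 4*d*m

Expanding gives d^2 - 2*d*m + m^2, a perfect square.

(d - m)^2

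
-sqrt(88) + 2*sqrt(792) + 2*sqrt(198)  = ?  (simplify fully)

sqrt(88) = 2*sqrt(22); 2*sqrt(792) = 12*sqrt(22); 2*sqrt(198) = 6*sqrt(22)
Combine: (-2 + 12 + 6)·sqrt(22) = 16*sqrt(22)

16*sqrt(22)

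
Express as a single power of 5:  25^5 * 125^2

25^5 = 5^10; 125^2 = 5^6
Combine exponents: 5^16

5^16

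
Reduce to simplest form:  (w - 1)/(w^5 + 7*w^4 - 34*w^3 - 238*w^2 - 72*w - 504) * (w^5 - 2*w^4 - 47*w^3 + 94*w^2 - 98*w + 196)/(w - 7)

(w^2 - 3*w + 2)/(w^2 - 36)

Factor: w^5 + 7*w^4 - 34*w^3 - 238*w^2 - 72*w - 504 = (w - 6)*(w + 6)*(w^2 + 2)*(w + 7);  w^5 - 2*w^4 - 47*w^3 + 94*w^2 - 98*w + 196 = (w + 7)*(w - 2)*(w^2 + 2)*(w - 7)
Cancel the common factors (w^2 + 2), (w + 7), (w - 7).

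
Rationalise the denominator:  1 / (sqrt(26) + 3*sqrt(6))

(-sqrt(26) + 3*sqrt(6))/28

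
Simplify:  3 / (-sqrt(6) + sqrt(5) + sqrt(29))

(-15*sqrt(5) - sqrt(870) + 14*sqrt(6) + 9*sqrt(29))/34

Group as (sqrt(5) + sqrt(29)) - sqrt(6); multiply by (sqrt(5) + sqrt(29)) + sqrt(6), then rationalise the remaining surd.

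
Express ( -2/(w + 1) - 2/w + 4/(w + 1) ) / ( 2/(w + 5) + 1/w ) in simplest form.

Numerator: -2/(w + 1) - 2/w + 4/(w + 1) = -2/(w² + w)
Denominator: 2/(w + 5) + 1/w = (3*w + 5)/(w² + 5*w)
Divide: (-2/(w² + w)) · ((w² + 5*w)/(3*w + 5)) = (-2*w - 10)/(3*w² + 8*w + 5)

(-2*w - 10)/(3*w² + 8*w + 5)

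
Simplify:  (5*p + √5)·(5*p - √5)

Difference of squares with P = 5*p, Q = √5.

25*p² - 5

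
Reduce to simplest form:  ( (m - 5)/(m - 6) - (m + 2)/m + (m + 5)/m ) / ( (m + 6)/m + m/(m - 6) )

Numerator: (m - 5)/(m - 6) - (m + 2)/m + (m + 5)/m = (m² - 2*m - 18)/(m² - 6*m)
Denominator: (m + 6)/m + m/(m - 6) = (2*m² - 36)/(m² - 6*m)
Divide: ((m² - 2*m - 18)/(m² - 6*m)) · ((m² - 6*m)/(2*m² - 36)) = (m² - 2*m - 18)/(2*m² - 36)

(m² - 2*m - 18)/(2*m² - 36)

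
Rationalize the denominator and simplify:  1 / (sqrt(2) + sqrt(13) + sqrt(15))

Group as (sqrt(13) + sqrt(15)) + sqrt(2); multiply by (sqrt(13) + sqrt(15)) - sqrt(2), then rationalise the remaining surd.

(-sqrt(390) + 2*sqrt(13) + 13*sqrt(2))/52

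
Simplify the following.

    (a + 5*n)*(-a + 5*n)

Difference of squares with P = 5*n, Q = a.

-a^2 + 25*n^2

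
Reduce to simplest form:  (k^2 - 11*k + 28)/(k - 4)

k - 7

Factor: k^2 - 11*k + 28 = (k - 4)*(k - 7)
Cancel the common factor (k - 4).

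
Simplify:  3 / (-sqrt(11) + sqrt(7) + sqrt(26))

(-33*sqrt(11) - 12*sqrt(26) + 45*sqrt(7) + 3*sqrt(2002))/122

Group as (sqrt(7) + sqrt(26)) - sqrt(11); multiply by (sqrt(7) + sqrt(26)) + sqrt(11), then rationalise the remaining surd.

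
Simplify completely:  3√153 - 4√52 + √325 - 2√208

-11*√13 + 9*√17

3√153 = 9*√17; 4√52 = 8*√13; √325 = 5*√13; 2√208 = 8*√13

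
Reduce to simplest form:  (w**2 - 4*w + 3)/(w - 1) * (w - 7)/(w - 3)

Factor: w**2 - 4*w + 3 = (w - 3)*(w - 1)
Cancel the common factors (w - 3), (w - 1).

w - 7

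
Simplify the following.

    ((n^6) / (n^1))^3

Inside the bracket: n^5
Raise to the power 3: n^15

n^15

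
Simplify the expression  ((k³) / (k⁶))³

k^(-9)

Inside the bracket: (k^-3)
Raise to the power 3: (k^-9)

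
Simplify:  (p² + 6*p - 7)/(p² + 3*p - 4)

Factor: p² + 6*p - 7 = (p + 7)·(p - 1);  p² + 3*p - 4 = (p + 4)·(p - 1)
Cancel the common factor (p - 1).

(p + 7)/(p + 4)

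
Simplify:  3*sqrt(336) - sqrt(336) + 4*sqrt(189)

20*sqrt(21)

3*sqrt(336) = 12*sqrt(21); sqrt(336) = 4*sqrt(21); 4*sqrt(189) = 12*sqrt(21)
Combine: (12 - 4 + 12)·sqrt(21) = 20*sqrt(21)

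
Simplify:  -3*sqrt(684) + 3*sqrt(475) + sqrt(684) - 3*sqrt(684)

3*sqrt(684) = 18*sqrt(19); 3*sqrt(475) = 15*sqrt(19); sqrt(684) = 6*sqrt(19); 3*sqrt(684) = 18*sqrt(19)
Combine: (-18 + 15 + 6 - 18)·sqrt(19) = -15*sqrt(19)

-15*sqrt(19)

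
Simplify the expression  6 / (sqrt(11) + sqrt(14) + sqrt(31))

(-3*sqrt(4774) - 9*sqrt(31) + 42*sqrt(14) + 51*sqrt(11))/145

Group as (sqrt(11) + sqrt(31)) + sqrt(14); multiply by (sqrt(11) + sqrt(31)) - sqrt(14), then rationalise the remaining surd.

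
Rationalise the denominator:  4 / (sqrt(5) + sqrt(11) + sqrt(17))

(-8*sqrt(935) - 4*sqrt(17) + 44*sqrt(11) + 92*sqrt(5))/219

Group as (sqrt(5) + sqrt(17)) + sqrt(11); multiply by (sqrt(5) + sqrt(17)) - sqrt(11), then rationalise the remaining surd.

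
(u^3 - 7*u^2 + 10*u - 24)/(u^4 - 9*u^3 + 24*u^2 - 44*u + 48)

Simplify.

1/(u - 2)

Factor: u^3 - 7*u^2 + 10*u - 24 = (u^2 - u + 4)*(u - 6);  u^4 - 9*u^3 + 24*u^2 - 44*u + 48 = (u - 6)*(u - 2)*(u^2 - u + 4)
Cancel the common factors (u^2 - u + 4), (u - 6).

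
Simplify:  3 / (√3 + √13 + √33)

Group as (√3 + √13) + √33; multiply by (√3 + √13) - √33, then rationalise the remaining surd.

(-69*√13 - 129*√3 + 18*√143 + 51*√33)/133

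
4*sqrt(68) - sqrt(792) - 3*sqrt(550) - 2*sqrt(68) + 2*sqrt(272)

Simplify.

-21*sqrt(22) + 12*sqrt(17)

4*sqrt(68) = 8*sqrt(17); sqrt(792) = 6*sqrt(22); 3*sqrt(550) = 15*sqrt(22); 2*sqrt(68) = 4*sqrt(17); 2*sqrt(272) = 8*sqrt(17)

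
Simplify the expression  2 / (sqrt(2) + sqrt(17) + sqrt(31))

(-8*sqrt(17) - 23*sqrt(2) + sqrt(1054) + 6*sqrt(31))/2

Group as (sqrt(2) + sqrt(31)) + sqrt(17); multiply by (sqrt(2) + sqrt(31)) - sqrt(17), then rationalise the remaining surd.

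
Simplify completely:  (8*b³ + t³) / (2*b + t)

(2*b)^3 + t^3 = (2*b + t)(4*b² - 2*b*t + t²).

4*b² - 2*b*t + t²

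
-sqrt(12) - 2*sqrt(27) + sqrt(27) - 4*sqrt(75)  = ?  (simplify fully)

sqrt(12) = 2*sqrt(3); 2*sqrt(27) = 6*sqrt(3); sqrt(27) = 3*sqrt(3); 4*sqrt(75) = 20*sqrt(3)
Combine: (-2 - 6 + 3 - 20)·sqrt(3) = -25*sqrt(3)

-25*sqrt(3)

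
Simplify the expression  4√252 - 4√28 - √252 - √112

4√252 = 24*√7; 4√28 = 8*√7; √252 = 6*√7; √112 = 4*√7
Combine: (24 - 8 - 6 - 4)·√7 = 6*√7

6*√7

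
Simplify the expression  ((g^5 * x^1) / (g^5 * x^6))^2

Inside the bracket: (x^-5)
Raise to the power 2: (x^-10)

x^(-10)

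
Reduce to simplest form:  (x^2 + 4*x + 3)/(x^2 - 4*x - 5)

Factor: x^2 + 4*x + 3 = (x + 3)*(x + 1);  x^2 - 4*x - 5 = (x - 5)*(x + 1)
Cancel the common factor (x + 1).

(x + 3)/(x - 5)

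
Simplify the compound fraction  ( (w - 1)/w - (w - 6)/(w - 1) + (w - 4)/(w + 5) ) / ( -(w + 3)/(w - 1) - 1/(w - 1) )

(-w^3 + w^2 - 25*w - 5)/(w^3 + 9*w^2 + 20*w)

Numerator: (w - 1)/w - (w - 6)/(w - 1) + (w - 4)/(w + 5) = (w^3 - w^2 + 25*w + 5)/(w^3 + 4*w^2 - 5*w)
Denominator: -(w + 3)/(w - 1) - 1/(w - 1) = (-w - 4)/(w - 1)
Divide: ((w^3 - w^2 + 25*w + 5)/(w^3 + 4*w^2 - 5*w)) · ((w - 1)/(-w - 4)) = (-w^3 + w^2 - 25*w - 5)/(w^3 + 9*w^2 + 20*w)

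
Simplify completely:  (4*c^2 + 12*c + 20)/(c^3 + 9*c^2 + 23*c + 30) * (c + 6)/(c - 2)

4/(c - 2)

Factor: 4*c^2 + 12*c + 20 = 4*(c^2 + 3*c + 5);  c^3 + 9*c^2 + 23*c + 30 = (c^2 + 3*c + 5)*(c + 6)
Cancel the common factors (c^2 + 3*c + 5), (c + 6).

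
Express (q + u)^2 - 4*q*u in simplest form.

(q - u)^2

After expansion: q^2 - 2*q*u + u^2 — a perfect-square trinomial.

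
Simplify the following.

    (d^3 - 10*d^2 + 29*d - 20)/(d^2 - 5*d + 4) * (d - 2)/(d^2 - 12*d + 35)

(d - 2)/(d - 7)

Factor: d^3 - 10*d^2 + 29*d - 20 = (d - 4)*(d - 1)*(d - 5);  d^2 - 5*d + 4 = (d - 4)*(d - 1);  d^2 - 12*d + 35 = (d - 7)*(d - 5)
Cancel the common factors (d - 4), (d - 5), (d - 1).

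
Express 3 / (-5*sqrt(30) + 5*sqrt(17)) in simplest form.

(-3*sqrt(30) - 3*sqrt(17))/65

Multiply numerator and denominator by 5*sqrt(17) + 5*sqrt(30).
Denominator becomes -325; numerator becomes 15*sqrt(17) + 15*sqrt(30).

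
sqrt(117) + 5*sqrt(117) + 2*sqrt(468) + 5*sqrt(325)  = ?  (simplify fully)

sqrt(117) = 3*sqrt(13); 5*sqrt(117) = 15*sqrt(13); 2*sqrt(468) = 12*sqrt(13); 5*sqrt(325) = 25*sqrt(13)
Combine: (3 + 15 + 12 + 25)·sqrt(13) = 55*sqrt(13)

55*sqrt(13)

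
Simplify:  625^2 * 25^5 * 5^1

625^2 = 5^8; 25^5 = 5^10; 5^1 = 5^1
Combine exponents: 5^19

5^19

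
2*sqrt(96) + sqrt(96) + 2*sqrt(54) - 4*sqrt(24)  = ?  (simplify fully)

2*sqrt(96) = 8*sqrt(6); sqrt(96) = 4*sqrt(6); 2*sqrt(54) = 6*sqrt(6); 4*sqrt(24) = 8*sqrt(6)
Combine: (8 + 4 + 6 - 8)·sqrt(6) = 10*sqrt(6)

10*sqrt(6)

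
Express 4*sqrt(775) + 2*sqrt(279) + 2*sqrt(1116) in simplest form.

4*sqrt(775) = 20*sqrt(31); 2*sqrt(279) = 6*sqrt(31); 2*sqrt(1116) = 12*sqrt(31)
Combine: (20 + 6 + 12)·sqrt(31) = 38*sqrt(31)

38*sqrt(31)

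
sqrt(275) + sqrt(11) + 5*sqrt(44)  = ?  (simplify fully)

16*sqrt(11)

sqrt(275) = 5*sqrt(11); sqrt(11) = sqrt(11); 5*sqrt(44) = 10*sqrt(11)
Combine: (5 + 1 + 10)·sqrt(11) = 16*sqrt(11)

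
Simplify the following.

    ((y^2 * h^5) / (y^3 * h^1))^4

Inside the bracket: (y^-1) * h^4
Raise to the power 4: (y^-4) * h^16

h^16/y^4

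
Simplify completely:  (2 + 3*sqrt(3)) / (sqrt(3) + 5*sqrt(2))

(-9 - 2*sqrt(3) + 10*sqrt(2) + 15*sqrt(6))/47

Multiply numerator and denominator by -5*sqrt(2) + sqrt(3).
Denominator becomes -47; numerator becomes -15*sqrt(6) - 10*sqrt(2) + 2*sqrt(3) + 9.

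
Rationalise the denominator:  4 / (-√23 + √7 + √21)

(-20*√23 + 36*√21 + 148*√7 + 56*√69)/563

Group as (√7 + √21) - √23; multiply by (√7 + √21) + √23, then rationalise the remaining surd.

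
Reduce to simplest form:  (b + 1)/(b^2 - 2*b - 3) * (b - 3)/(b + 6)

1/(b + 6)

Factor: b^2 - 2*b - 3 = (b - 3)*(b + 1)
Cancel the common factors (b - 3), (b + 1).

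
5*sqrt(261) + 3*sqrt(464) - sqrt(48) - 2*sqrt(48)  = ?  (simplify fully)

-12*sqrt(3) + 27*sqrt(29)

5*sqrt(261) = 15*sqrt(29); 3*sqrt(464) = 12*sqrt(29); sqrt(48) = 4*sqrt(3); 2*sqrt(48) = 8*sqrt(3)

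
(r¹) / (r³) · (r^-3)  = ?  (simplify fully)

r^(-5)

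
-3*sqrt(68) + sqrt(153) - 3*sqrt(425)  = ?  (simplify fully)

-18*sqrt(17)

3*sqrt(68) = 6*sqrt(17); sqrt(153) = 3*sqrt(17); 3*sqrt(425) = 15*sqrt(17)
Combine: (-6 + 3 - 15)·sqrt(17) = -18*sqrt(17)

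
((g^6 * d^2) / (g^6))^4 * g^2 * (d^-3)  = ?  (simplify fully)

d^5*g^2

Inside the bracket: d^2
Raise to the power 4: d^8
Multiply by g^2 * (d^-3): add exponents.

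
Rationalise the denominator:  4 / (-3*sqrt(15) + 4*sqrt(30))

(12*sqrt(15) + 16*sqrt(30))/345

Multiply numerator and denominator by 3*sqrt(15) + 4*sqrt(30).
Denominator becomes 345; numerator becomes 12*sqrt(15) + 16*sqrt(30).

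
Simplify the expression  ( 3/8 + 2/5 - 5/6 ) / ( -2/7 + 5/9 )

-147/680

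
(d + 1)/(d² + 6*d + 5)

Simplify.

1/(d + 5)

Factor: d² + 6*d + 5 = (d + 5)·(d + 1)
Cancel the common factor (d + 1).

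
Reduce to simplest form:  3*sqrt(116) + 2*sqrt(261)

12*sqrt(29)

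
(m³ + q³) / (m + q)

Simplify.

m² - m*q + q²

Apply the sum-of-cubes factorisation and cancel (m + q).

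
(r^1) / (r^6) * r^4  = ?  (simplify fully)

1/r

Quotient: (r^-5)
Multiply by r^4: add exponents.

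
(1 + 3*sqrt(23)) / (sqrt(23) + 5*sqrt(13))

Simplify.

Multiply numerator and denominator by -5*sqrt(13) + sqrt(23).
Denominator becomes -302; numerator becomes -15*sqrt(299) - 5*sqrt(13) + sqrt(23) + 69.

(-69 - sqrt(23) + 5*sqrt(13) + 15*sqrt(299))/302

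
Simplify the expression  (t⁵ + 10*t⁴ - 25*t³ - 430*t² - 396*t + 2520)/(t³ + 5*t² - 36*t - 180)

t² + 5*t - 14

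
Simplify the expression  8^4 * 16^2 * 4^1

8^4 = 2^12; 16^2 = 2^8; 4^1 = 2^2
Combine exponents: 2^22

2^22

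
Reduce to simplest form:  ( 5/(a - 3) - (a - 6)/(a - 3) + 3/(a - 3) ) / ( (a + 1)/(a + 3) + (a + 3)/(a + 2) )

(-a^3 + 9*a^2 + 64*a + 84)/(2*a^3 + 3*a^2 - 16*a - 33)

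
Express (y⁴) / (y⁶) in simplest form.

y^(-2)

Quotient: (y^-2)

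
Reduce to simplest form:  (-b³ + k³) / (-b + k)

b² + b*k + k²

k^3 - b^3 = (-b + k)(b² + b*k + k²).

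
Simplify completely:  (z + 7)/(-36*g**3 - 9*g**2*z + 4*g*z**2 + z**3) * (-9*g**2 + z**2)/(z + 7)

1/(4*g + z)

Factor: -36*g**3 - 9*g**2*z + 4*g*z**2 + z**3 = (3*g + z)*(-3*g + z)*(4*g + z);  -9*g**2 + z**2 = (-3*g + z)*(3*g + z)
Cancel the common factors (z + 7), (3*g + z), (-3*g + z).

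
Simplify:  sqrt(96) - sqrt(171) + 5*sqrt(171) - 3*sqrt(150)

-11*sqrt(6) + 12*sqrt(19)

sqrt(96) = 4*sqrt(6); sqrt(171) = 3*sqrt(19); 5*sqrt(171) = 15*sqrt(19); 3*sqrt(150) = 15*sqrt(6)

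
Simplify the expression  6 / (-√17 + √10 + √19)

(-18*√17 + 12*√19 + 39*√10 + 3*√3230)/154

Group as (√10 + √19) - √17; multiply by (√10 + √19) + √17, then rationalise the remaining surd.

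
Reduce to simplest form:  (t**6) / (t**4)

Quotient: t**2

t**2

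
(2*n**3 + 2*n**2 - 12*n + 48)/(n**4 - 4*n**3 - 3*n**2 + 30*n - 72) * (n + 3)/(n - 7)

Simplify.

Factor: 2*n**3 + 2*n**2 - 12*n + 48 = 2*(n**2 - 3*n + 6)*(n + 4);  n**4 - 4*n**3 - 3*n**2 + 30*n - 72 = (n**2 - 3*n + 6)*(n + 3)*(n - 4)
Cancel the common factors (n**2 - 3*n + 6), (n + 3).

(2*n + 8)/(n**2 - 11*n + 28)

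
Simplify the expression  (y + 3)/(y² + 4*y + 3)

Factor: y² + 4*y + 3 = (y + 3)·(y + 1)
Cancel the common factor (y + 3).

1/(y + 1)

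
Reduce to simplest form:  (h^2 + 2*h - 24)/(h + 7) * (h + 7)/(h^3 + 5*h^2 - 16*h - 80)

Factor: h^2 + 2*h - 24 = (h + 6)*(h - 4);  h^3 + 5*h^2 - 16*h - 80 = (h + 4)*(h - 4)*(h + 5)
Cancel the common factors (h + 7), (h - 4).

(h + 6)/(h^2 + 9*h + 20)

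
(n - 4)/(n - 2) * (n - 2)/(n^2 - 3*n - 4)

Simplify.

1/(n + 1)

Factor: n^2 - 3*n - 4 = (n - 4)*(n + 1)
Cancel the common factors (n - 2), (n - 4).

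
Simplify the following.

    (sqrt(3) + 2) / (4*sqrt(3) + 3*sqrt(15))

Multiply numerator and denominator by -3*sqrt(15) + 4*sqrt(3).
Denominator becomes -87; numerator becomes -6*sqrt(15) - 9*sqrt(5) + 12 + 8*sqrt(3).

(-8*sqrt(3) - 12 + 9*sqrt(5) + 6*sqrt(15))/87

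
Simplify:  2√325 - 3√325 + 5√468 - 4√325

2√325 = 10*√13; 3√325 = 15*√13; 5√468 = 30*√13; 4√325 = 20*√13
Combine: (10 - 15 + 30 - 20)·√13 = 5*√13

5*√13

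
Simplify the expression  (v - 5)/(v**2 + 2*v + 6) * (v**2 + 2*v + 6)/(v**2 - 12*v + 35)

1/(v - 7)

Factor: v**2 - 12*v + 35 = (v - 5)*(v - 7)
Cancel the common factors (v**2 + 2*v + 6), (v - 5).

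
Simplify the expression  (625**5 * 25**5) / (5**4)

625**5 = 5**20; 25**5 = 5**10; 5**4 = 5**4
Combine exponents: 5**26

5**26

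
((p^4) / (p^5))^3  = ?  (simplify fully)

p^(-3)

Inside the bracket: (p^-1)
Raise to the power 3: (p^-3)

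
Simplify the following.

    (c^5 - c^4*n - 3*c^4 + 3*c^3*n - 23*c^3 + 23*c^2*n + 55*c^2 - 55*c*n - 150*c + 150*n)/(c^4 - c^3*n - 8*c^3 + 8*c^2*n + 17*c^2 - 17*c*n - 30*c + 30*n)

Factor: c^5 - c^4*n - 3*c^4 + 3*c^3*n - 23*c^3 + 23*c^2*n + 55*c^2 - 55*c*n - 150*c + 150*n = (c - 6)*(c - n)*(c^2 - 2*c + 5)*(c + 5);  c^4 - c^3*n - 8*c^3 + 8*c^2*n + 17*c^2 - 17*c*n - 30*c + 30*n = (c - n)*(c^2 - 2*c + 5)*(c - 6)
Cancel the common factors (c^2 - 2*c + 5), (c - n), (c - 6).

c + 5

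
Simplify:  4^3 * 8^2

2^12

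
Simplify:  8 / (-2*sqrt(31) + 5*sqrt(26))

(8*sqrt(31) + 20*sqrt(26))/263

Multiply numerator and denominator by 2*sqrt(31) + 5*sqrt(26).
Denominator becomes 526; numerator becomes 16*sqrt(31) + 40*sqrt(26).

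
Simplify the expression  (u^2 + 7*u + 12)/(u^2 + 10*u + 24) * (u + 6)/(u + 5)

(u + 3)/(u + 5)

Factor: u^2 + 7*u + 12 = (u + 3)*(u + 4);  u^2 + 10*u + 24 = (u + 4)*(u + 6)
Cancel the common factors (u + 6), (u + 4).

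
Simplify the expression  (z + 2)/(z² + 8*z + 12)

1/(z + 6)

Factor: z² + 8*z + 12 = (z + 6)·(z + 2)
Cancel the common factor (z + 2).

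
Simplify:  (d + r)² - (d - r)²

4*d*r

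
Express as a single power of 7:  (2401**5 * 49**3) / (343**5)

7**11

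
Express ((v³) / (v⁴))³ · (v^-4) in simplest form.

v^(-7)

Inside the bracket: (v^-1)
Raise to the power 3: (v^-3)
Multiply by (v^-4): add exponents.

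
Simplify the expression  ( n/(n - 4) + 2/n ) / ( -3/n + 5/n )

(n^2 + 2*n - 8)/(2*n - 8)

Numerator: n/(n - 4) + 2/n = (n^2 + 2*n - 8)/(n^2 - 4*n)
Denominator: -3/n + 5/n = 2/n
Divide: ((n^2 + 2*n - 8)/(n^2 - 4*n)) · (n/2) = (n^2 + 2*n - 8)/(2*n - 8)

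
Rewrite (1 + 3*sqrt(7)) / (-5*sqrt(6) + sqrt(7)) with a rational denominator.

(-15*sqrt(42) - 21 - 5*sqrt(6) - sqrt(7))/143

Multiply numerator and denominator by sqrt(7) + 5*sqrt(6).
Denominator becomes -143; numerator becomes sqrt(7) + 5*sqrt(6) + 21 + 15*sqrt(42).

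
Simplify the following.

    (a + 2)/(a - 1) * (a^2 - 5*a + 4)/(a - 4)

a + 2

Factor: a^2 - 5*a + 4 = (a - 1)*(a - 4)
Cancel the common factors (a - 1), (a - 4).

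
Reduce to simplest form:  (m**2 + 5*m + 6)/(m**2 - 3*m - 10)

(m + 3)/(m - 5)

Factor: m**2 + 5*m + 6 = (m + 3)*(m + 2);  m**2 - 3*m - 10 = (m - 5)*(m + 2)
Cancel the common factor (m + 2).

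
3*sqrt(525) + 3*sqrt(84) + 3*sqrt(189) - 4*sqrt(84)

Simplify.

22*sqrt(21)

3*sqrt(525) = 15*sqrt(21); 3*sqrt(84) = 6*sqrt(21); 3*sqrt(189) = 9*sqrt(21); 4*sqrt(84) = 8*sqrt(21)
Combine: (15 + 6 + 9 - 8)·sqrt(21) = 22*sqrt(21)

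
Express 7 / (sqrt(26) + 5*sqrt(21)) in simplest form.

(-7*sqrt(26) + 35*sqrt(21))/499

Multiply numerator and denominator by -sqrt(26) + 5*sqrt(21).
Denominator becomes 499; numerator becomes -7*sqrt(26) + 35*sqrt(21).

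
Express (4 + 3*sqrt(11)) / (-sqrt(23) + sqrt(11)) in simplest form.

(-3*sqrt(253) - 33 - 4*sqrt(23) - 4*sqrt(11))/12

Multiply numerator and denominator by sqrt(11) + sqrt(23).
Denominator becomes -12; numerator becomes 4*sqrt(11) + 4*sqrt(23) + 33 + 3*sqrt(253).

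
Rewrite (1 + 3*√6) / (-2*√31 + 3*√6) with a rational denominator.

Multiply numerator and denominator by 3*√6 + 2*√31.
Denominator becomes -70; numerator becomes 3*√6 + 2*√31 + 54 + 6*√186.

(-6*√186 - 54 - 2*√31 - 3*√6)/70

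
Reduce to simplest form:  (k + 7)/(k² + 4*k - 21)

Factor: k² + 4*k - 21 = (k - 3)·(k + 7)
Cancel the common factor (k + 7).

1/(k - 3)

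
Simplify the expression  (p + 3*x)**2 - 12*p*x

(p - 3*x)**2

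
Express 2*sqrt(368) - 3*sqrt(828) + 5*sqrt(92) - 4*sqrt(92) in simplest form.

2*sqrt(368) = 8*sqrt(23); 3*sqrt(828) = 18*sqrt(23); 5*sqrt(92) = 10*sqrt(23); 4*sqrt(92) = 8*sqrt(23)
Combine: (8 - 18 + 10 - 8)·sqrt(23) = -8*sqrt(23)

-8*sqrt(23)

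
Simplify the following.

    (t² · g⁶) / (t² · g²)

Quotient: g⁴

g⁴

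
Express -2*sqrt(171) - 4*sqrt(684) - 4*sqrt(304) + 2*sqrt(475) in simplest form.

2*sqrt(171) = 6*sqrt(19); 4*sqrt(684) = 24*sqrt(19); 4*sqrt(304) = 16*sqrt(19); 2*sqrt(475) = 10*sqrt(19)
Combine: (-6 - 24 - 16 + 10)·sqrt(19) = -36*sqrt(19)

-36*sqrt(19)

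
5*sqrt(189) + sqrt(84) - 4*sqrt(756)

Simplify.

5*sqrt(189) = 15*sqrt(21); sqrt(84) = 2*sqrt(21); 4*sqrt(756) = 24*sqrt(21)
Combine: (15 + 2 - 24)·sqrt(21) = -7*sqrt(21)

-7*sqrt(21)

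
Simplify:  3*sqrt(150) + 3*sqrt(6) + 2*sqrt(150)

3*sqrt(150) = 15*sqrt(6); 3*sqrt(6) = 3*sqrt(6); 2*sqrt(150) = 10*sqrt(6)
Combine: (15 + 3 + 10)·sqrt(6) = 28*sqrt(6)

28*sqrt(6)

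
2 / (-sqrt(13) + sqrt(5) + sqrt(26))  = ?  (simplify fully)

Group as (sqrt(5) + sqrt(26)) - sqrt(13); multiply by (sqrt(5) + sqrt(26)) + sqrt(13), then rationalise the remaining surd.

(-9*sqrt(13) - 4*sqrt(26) + 17*sqrt(5) + 13*sqrt(10))/49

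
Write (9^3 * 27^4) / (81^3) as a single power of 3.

9^3 = 3^6; 27^4 = 3^12; 81^3 = 3^12
Combine exponents: 3^6

3^6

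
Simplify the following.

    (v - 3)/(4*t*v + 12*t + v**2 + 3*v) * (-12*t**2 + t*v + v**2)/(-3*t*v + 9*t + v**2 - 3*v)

Factor: 4*t*v + 12*t + v**2 + 3*v = (v + 3)*(4*t + v);  -12*t**2 + t*v + v**2 = (-3*t + v)*(4*t + v);  -3*t*v + 9*t + v**2 - 3*v = (v - 3)*(-3*t + v)
Cancel the common factors (4*t + v), (v - 3), (-3*t + v).

1/(v + 3)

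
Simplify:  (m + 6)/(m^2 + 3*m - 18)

1/(m - 3)

Factor: m^2 + 3*m - 18 = (m - 3)*(m + 6)
Cancel the common factor (m + 6).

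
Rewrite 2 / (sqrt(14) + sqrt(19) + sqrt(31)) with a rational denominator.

Group as (sqrt(19) + sqrt(31)) + sqrt(14); multiply by (sqrt(19) + sqrt(31)) - sqrt(14), then rationalise the remaining surd.

(-sqrt(8246) + sqrt(31) + 13*sqrt(19) + 18*sqrt(14))/265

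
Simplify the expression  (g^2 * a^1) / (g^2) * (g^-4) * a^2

Quotient: a^1
Multiply by (g^-4) * a^2: add exponents.

a^3/g^4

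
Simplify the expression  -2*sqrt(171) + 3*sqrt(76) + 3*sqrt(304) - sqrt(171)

2*sqrt(171) = 6*sqrt(19); 3*sqrt(76) = 6*sqrt(19); 3*sqrt(304) = 12*sqrt(19); sqrt(171) = 3*sqrt(19)
Combine: (-6 + 6 + 12 - 3)·sqrt(19) = 9*sqrt(19)

9*sqrt(19)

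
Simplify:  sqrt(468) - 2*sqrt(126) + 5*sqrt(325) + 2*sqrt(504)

6*sqrt(14) + 31*sqrt(13)

sqrt(468) = 6*sqrt(13); 2*sqrt(126) = 6*sqrt(14); 5*sqrt(325) = 25*sqrt(13); 2*sqrt(504) = 12*sqrt(14)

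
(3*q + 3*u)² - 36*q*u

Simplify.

9*(q - u)²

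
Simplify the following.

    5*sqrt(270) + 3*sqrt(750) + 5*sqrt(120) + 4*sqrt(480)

56*sqrt(30)

5*sqrt(270) = 15*sqrt(30); 3*sqrt(750) = 15*sqrt(30); 5*sqrt(120) = 10*sqrt(30); 4*sqrt(480) = 16*sqrt(30)
Combine: (15 + 15 + 10 + 16)·sqrt(30) = 56*sqrt(30)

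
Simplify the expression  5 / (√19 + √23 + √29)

(-10*√12673 + 65*√29 + 125*√23 + 165*√19)/1579

Group as (√23 + √29) + √19; multiply by (√23 + √29) - √19, then rationalise the remaining surd.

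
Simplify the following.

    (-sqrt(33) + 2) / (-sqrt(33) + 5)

Multiply numerator and denominator by 5 + sqrt(33).
Denominator becomes -8; numerator becomes -23 - 3*sqrt(33).

(3*sqrt(33) + 23)/8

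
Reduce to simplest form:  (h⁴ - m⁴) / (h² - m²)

Difference of fourth powers: factor out (h² - m²).

h² + m²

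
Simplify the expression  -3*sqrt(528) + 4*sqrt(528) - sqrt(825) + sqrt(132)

sqrt(33)

3*sqrt(528) = 12*sqrt(33); 4*sqrt(528) = 16*sqrt(33); sqrt(825) = 5*sqrt(33); sqrt(132) = 2*sqrt(33)
Combine: (-12 + 16 - 5 + 2)·sqrt(33) = sqrt(33)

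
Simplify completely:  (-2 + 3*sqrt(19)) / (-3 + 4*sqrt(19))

(sqrt(19) + 222)/295

Multiply numerator and denominator by -4*sqrt(19) - 3.
Denominator becomes -295; numerator becomes -222 - sqrt(19).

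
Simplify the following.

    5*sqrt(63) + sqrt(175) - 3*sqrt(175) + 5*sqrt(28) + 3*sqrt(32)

5*sqrt(63) = 15*sqrt(7); sqrt(175) = 5*sqrt(7); 3*sqrt(175) = 15*sqrt(7); 5*sqrt(28) = 10*sqrt(7); 3*sqrt(32) = 12*sqrt(2)

12*sqrt(2) + 15*sqrt(7)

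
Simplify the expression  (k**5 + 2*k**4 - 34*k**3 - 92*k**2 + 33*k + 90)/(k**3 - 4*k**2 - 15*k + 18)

k**2 + 6*k + 5

Factor: k**5 + 2*k**4 - 34*k**3 - 92*k**2 + 33*k + 90 = (k - 6)*(k + 3)*(k + 1)*(k - 1)*(k + 5);  k**3 - 4*k**2 - 15*k + 18 = (k - 6)*(k + 3)*(k - 1)
Cancel the common factors (k + 3), (k - 1), (k - 6).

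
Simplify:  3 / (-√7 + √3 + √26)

Group as (√3 + √26) - √7; multiply by (√3 + √26) + √7, then rationalise the remaining surd.

(-45*√3 - 3*√546 + 33*√7 + 24*√26)/86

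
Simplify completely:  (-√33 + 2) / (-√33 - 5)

(-7*√33 + 43)/8

Multiply numerator and denominator by -5 + √33.
Denominator becomes -8; numerator becomes -43 + 7*√33.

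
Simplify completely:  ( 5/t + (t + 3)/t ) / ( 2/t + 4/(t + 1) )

(t² + 9*t + 8)/(6*t + 2)

Numerator: 5/t + (t + 3)/t = (t + 8)/t
Denominator: 2/t + 4/(t + 1) = (6*t + 2)/(t² + t)
Divide: ((t + 8)/t) · ((t² + t)/(6*t + 2)) = (t² + 9*t + 8)/(6*t + 2)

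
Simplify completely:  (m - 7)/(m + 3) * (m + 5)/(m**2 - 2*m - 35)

Factor: m**2 - 2*m - 35 = (m + 5)*(m - 7)
Cancel the common factors (m + 5), (m - 7).

1/(m + 3)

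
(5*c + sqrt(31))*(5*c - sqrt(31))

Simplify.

Product of conjugates: (P+Q)(P-Q) = P^2 - Q^2.

25*c^2 - 31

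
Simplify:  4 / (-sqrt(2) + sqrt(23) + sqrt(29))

(-25*sqrt(2) - 2*sqrt(29) + 4*sqrt(23) + sqrt(1334))/21

Group as (sqrt(23) + sqrt(29)) - sqrt(2); multiply by (sqrt(23) + sqrt(29)) + sqrt(2), then rationalise the remaining surd.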